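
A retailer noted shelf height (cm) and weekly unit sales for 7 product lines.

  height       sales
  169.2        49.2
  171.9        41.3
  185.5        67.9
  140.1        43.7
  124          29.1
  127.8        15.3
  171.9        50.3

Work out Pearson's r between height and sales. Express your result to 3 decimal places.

n = 7, Σx = 1090.4, Σy = 296.8, Σx² = 173474.96, Σy² = 14257.42, Σxy = 48352.24
nΣxy − ΣxΣy = 338465.68 − 323630.72 = 14834.96
nΣx² − (Σx)² = 1214324.72 − 1188972.16 = 25352.56; nΣy² − (Σy)² = 99801.94 − 88090.24 = 11711.7
r = 14834.96 / √(25352.56 × 11711.7) = 14834.96 / 17231.4125 ≈ 0.861

0.861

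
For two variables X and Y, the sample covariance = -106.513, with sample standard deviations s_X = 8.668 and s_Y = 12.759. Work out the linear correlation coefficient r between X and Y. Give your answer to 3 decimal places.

-0.963

r = Cov(X,Y) / (s_X · s_Y) = -106.513 / (8.668 × 12.759)
  = -106.513 / 110.5950 ≈ -0.963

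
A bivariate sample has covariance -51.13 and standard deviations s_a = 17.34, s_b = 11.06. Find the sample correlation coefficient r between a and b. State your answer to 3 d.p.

-0.267

r = Cov(a,b) / (s_a · s_b) = -51.13 / (17.34 × 11.06)
  = -51.13 / 191.7804 ≈ -0.267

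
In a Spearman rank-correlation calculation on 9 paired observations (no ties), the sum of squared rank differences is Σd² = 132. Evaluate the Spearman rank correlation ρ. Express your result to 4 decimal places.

-0.1000

ρ = 1 − 6Σd² / [n(n²−1)] = 1 − 6×132 / (9×80)
  = 1 − 792/720 = 1 − 1.10000 ≈ -0.1000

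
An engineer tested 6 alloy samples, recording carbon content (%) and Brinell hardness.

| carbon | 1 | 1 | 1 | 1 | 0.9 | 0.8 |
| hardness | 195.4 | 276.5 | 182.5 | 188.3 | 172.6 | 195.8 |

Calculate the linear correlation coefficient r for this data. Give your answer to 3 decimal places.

n = 6, Σx = 5.7, Σy = 1211.1, Σx² = 5.45, Σy² = 251524.95, Σxy = 1154.68
nΣxy − ΣxΣy = 6928.08 − 6903.27 = 24.81
nΣx² − (Σx)² = 32.7 − 32.49 = 0.21; nΣy² − (Σy)² = 1509149.7 − 1466763.21 = 42386.49
r = 24.81 / √(0.21 × 42386.49) = 24.81 / 94.3460 ≈ 0.263

0.263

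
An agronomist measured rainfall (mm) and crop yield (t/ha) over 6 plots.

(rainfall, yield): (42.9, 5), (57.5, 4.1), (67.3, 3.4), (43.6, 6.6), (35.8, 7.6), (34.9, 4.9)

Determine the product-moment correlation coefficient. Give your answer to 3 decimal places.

-0.749

n = 6, Σx = 282, Σy = 31.6, Σx² = 14076.56, Σy² = 178.7, Σxy = 1409.92
nΣxy − ΣxΣy = 8459.52 − 8911.2 = -451.68
nΣx² − (Σx)² = 84459.36 − 79524 = 4935.36; nΣy² − (Σy)² = 1072.2 − 998.56 = 73.64
r = -451.68 / √(4935.36 × 73.64) = -451.68 / 602.8598 ≈ -0.749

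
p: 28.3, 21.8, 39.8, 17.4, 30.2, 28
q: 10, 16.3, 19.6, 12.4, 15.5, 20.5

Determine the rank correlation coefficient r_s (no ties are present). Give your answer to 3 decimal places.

Rank p: 4, 2, 6, 1, 5, 3
Rank q: 1, 4, 5, 2, 3, 6
d = rank(p) − rank(q): 3, -2, 1, -1, 2, -3; Σd² = 28
ρ = 1 − 6Σd² / [n(n²−1)] = 1 − 6×28 / (6×35) = 1 − 168/210 ≈ 0.200

0.200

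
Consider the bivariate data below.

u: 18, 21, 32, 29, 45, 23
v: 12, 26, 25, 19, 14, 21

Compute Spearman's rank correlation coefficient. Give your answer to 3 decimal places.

0.029

Rank u: 1, 2, 5, 4, 6, 3
Rank v: 1, 6, 5, 3, 2, 4
d = rank(u) − rank(v): 0, -4, 0, 1, 4, -1; Σd² = 34
ρ = 1 − 6Σd² / [n(n²−1)] = 1 − 6×34 / (6×35) = 1 − 204/210 ≈ 0.029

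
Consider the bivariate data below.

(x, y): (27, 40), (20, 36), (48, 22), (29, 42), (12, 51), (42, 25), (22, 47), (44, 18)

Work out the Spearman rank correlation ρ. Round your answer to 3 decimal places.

Rank x: 4, 2, 8, 5, 1, 6, 3, 7
Rank y: 5, 4, 2, 6, 8, 3, 7, 1
d = rank(x) − rank(y): -1, -2, 6, -1, -7, 3, -4, 6; Σd² = 152
ρ = 1 − 6Σd² / [n(n²−1)] = 1 − 6×152 / (8×63) = 1 − 912/504 ≈ -0.810

-0.810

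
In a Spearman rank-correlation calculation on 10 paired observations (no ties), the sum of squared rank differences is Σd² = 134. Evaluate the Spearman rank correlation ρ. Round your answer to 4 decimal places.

ρ = 1 − 6Σd² / [n(n²−1)] = 1 − 6×134 / (10×99)
  = 1 − 804/990 = 1 − 0.81212 ≈ 0.1879

0.1879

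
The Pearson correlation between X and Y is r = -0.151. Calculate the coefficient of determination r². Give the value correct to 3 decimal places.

r² = (-0.151)² = 0.023

0.023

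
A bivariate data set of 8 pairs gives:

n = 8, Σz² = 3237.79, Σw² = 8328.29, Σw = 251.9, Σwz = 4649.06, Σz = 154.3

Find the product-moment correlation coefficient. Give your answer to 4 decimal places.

-0.6501

r = (nΣwz − ΣwΣz) / √[(nΣw² − (Σw)²)(nΣz² − (Σz)²)]
Numerator: 8×4649.06 − 251.9×154.3 = -1675.69
Denominator: √[(66626.32 − 63453.61)(25902.32 − 23808.49)] = √[3172.71 × 2093.83] = 2577.4242
r = -1675.69 / 2577.4242 ≈ -0.6501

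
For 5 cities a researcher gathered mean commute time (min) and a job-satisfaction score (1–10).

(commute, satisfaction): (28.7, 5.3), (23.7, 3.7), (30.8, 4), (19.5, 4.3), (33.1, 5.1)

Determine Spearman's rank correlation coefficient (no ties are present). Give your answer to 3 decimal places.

0.300

Rank commute: 3, 2, 4, 1, 5
Rank satisfaction: 5, 1, 2, 3, 4
d = rank(commute) − rank(satisfaction): -2, 1, 2, -2, 1; Σd² = 14
ρ = 1 − 6Σd² / [n(n²−1)] = 1 − 6×14 / (5×24) = 1 − 84/120 ≈ 0.300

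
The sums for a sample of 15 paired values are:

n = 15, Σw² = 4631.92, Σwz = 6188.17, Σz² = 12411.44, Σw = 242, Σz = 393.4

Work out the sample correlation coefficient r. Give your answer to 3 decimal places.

r = (nΣwz − ΣwΣz) / √[(nΣw² − (Σw)²)(nΣz² − (Σz)²)]
Numerator: 15×6188.17 − 242×393.4 = -2380.25
Denominator: √[(69478.8 − 58564)(186171.6 − 154763.56)] = √[10914.8 × 31408.04] = 18515.1958
r = -2380.25 / 18515.1958 ≈ -0.129

-0.129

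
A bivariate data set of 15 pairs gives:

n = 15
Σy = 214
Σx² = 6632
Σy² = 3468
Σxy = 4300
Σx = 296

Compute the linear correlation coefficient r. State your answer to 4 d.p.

r = (nΣxy − ΣxΣy) / √[(nΣx² − (Σx)²)(nΣy² − (Σy)²)]
Numerator: 15×4300 − 296×214 = 1156
Denominator: √[(99480 − 87616)(52020 − 45796)] = √[11864 × 6224] = 8593.1098
r = 1156 / 8593.1098 ≈ 0.1345

0.1345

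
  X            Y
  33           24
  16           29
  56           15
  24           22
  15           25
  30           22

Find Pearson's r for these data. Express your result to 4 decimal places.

n = 6, ΣX = 174, ΣY = 137, ΣX² = 6182, ΣY² = 3235, ΣXY = 3659
nΣXY − ΣXΣY = 21954 − 23838 = -1884
nΣX² − (ΣX)² = 37092 − 30276 = 6816; nΣY² − (ΣY)² = 19410 − 18769 = 641
r = -1884 / √(6816 × 641) = -1884 / 2090.2287 ≈ -0.9013

-0.9013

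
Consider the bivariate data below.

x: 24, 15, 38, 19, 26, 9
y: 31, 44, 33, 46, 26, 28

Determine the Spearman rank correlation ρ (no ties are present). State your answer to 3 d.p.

-0.143

Rank x: 4, 2, 6, 3, 5, 1
Rank y: 3, 5, 4, 6, 1, 2
d = rank(x) − rank(y): 1, -3, 2, -3, 4, -1; Σd² = 40
ρ = 1 − 6Σd² / [n(n²−1)] = 1 − 6×40 / (6×35) = 1 − 240/210 ≈ -0.143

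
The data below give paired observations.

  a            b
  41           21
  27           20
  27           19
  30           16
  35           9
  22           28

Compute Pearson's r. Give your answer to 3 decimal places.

n = 6, Σa = 182, Σb = 113, Σa² = 5748, Σb² = 2323, Σab = 3325
nΣab − ΣaΣb = 19950 − 20566 = -616
nΣa² − (Σa)² = 34488 − 33124 = 1364; nΣb² − (Σb)² = 13938 − 12769 = 1169
r = -616 / √(1364 × 1169) = -616 / 1262.7415 ≈ -0.488

-0.488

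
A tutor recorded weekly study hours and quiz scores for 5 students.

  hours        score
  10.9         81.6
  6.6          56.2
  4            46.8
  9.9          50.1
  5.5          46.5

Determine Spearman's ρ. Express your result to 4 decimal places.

0.8000

Rank hours: 5, 3, 1, 4, 2
Rank score: 5, 4, 2, 3, 1
d = rank(hours) − rank(score): 0, -1, -1, 1, 1; Σd² = 4
ρ = 1 − 6Σd² / [n(n²−1)] = 1 − 6×4 / (5×24) = 1 − 24/120 ≈ 0.8000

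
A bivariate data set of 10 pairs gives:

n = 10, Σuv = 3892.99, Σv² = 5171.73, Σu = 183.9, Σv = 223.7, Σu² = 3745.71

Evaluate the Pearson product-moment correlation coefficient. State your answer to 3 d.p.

r = (nΣuv − ΣuΣv) / √[(nΣu² − (Σu)²)(nΣv² − (Σv)²)]
Numerator: 10×3892.99 − 183.9×223.7 = -2208.53
Denominator: √[(37457.1 − 33819.21)(51717.3 − 50041.69)] = √[3637.89 × 1675.61] = 2468.9441
r = -2208.53 / 2468.9441 ≈ -0.895

-0.895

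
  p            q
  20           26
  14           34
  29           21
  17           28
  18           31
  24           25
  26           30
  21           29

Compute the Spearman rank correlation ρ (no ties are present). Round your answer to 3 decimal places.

Rank p: 4, 1, 8, 2, 3, 6, 7, 5
Rank q: 3, 8, 1, 4, 7, 2, 6, 5
d = rank(p) − rank(q): 1, -7, 7, -2, -4, 4, 1, 0; Σd² = 136
ρ = 1 − 6Σd² / [n(n²−1)] = 1 − 6×136 / (8×63) = 1 − 816/504 ≈ -0.619

-0.619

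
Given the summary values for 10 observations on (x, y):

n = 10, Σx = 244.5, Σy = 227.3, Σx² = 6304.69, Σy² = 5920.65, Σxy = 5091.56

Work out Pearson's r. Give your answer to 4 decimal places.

-0.9387

r = (nΣxy − ΣxΣy) / √[(nΣx² − (Σx)²)(nΣy² − (Σy)²)]
Numerator: 10×5091.56 − 244.5×227.3 = -4659.25
Denominator: √[(63046.9 − 59780.25)(59206.5 − 51665.29)] = √[3266.65 × 7541.21] = 4963.3148
r = -4659.25 / 4963.3148 ≈ -0.9387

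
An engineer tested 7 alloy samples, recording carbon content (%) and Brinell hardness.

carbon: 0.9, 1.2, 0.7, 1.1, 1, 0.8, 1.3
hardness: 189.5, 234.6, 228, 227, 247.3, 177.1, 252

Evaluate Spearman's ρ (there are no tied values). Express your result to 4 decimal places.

0.6429

Rank carbon: 3, 6, 1, 5, 4, 2, 7
Rank hardness: 2, 5, 4, 3, 6, 1, 7
d = rank(carbon) − rank(hardness): 1, 1, -3, 2, -2, 1, 0; Σd² = 20
ρ = 1 − 6Σd² / [n(n²−1)] = 1 − 6×20 / (7×48) = 1 − 120/336 ≈ 0.6429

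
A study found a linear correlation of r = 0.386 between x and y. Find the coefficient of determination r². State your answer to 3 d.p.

r² = (0.386)² = 0.149

0.149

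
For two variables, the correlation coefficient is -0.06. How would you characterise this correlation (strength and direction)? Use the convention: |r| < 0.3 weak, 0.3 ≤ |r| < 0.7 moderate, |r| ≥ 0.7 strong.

weak negative

r = -0.06 < 0 so the relationship is negative.
|r| = 0.06, which falls in the weak range.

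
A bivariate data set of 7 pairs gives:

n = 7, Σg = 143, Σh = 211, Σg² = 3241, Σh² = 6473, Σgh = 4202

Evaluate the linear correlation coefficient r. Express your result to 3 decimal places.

r = (nΣgh − ΣgΣh) / √[(nΣg² − (Σg)²)(nΣh² − (Σh)²)]
Numerator: 7×4202 − 143×211 = -759
Denominator: √[(22687 − 20449)(45311 − 44521)] = √[2238 × 790] = 1329.6691
r = -759 / 1329.6691 ≈ -0.571

-0.571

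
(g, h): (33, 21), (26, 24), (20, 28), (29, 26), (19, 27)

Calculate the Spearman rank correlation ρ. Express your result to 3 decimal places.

Rank g: 5, 3, 2, 4, 1
Rank h: 1, 2, 5, 3, 4
d = rank(g) − rank(h): 4, 1, -3, 1, -3; Σd² = 36
ρ = 1 − 6Σd² / [n(n²−1)] = 1 − 6×36 / (5×24) = 1 − 216/120 ≈ -0.800

-0.800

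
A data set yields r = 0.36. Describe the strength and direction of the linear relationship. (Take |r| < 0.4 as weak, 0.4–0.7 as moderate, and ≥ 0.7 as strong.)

r = 0.36 > 0 so the relationship is positive.
|r| = 0.36, which falls in the weak range.

weak positive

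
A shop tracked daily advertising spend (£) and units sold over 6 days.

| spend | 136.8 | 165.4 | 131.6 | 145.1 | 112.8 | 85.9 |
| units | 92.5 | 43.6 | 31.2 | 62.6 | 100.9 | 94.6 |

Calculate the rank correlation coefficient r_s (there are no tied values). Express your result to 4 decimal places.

-0.6000

Rank spend: 4, 6, 3, 5, 2, 1
Rank units: 4, 2, 1, 3, 6, 5
d = rank(spend) − rank(units): 0, 4, 2, 2, -4, -4; Σd² = 56
ρ = 1 − 6Σd² / [n(n²−1)] = 1 − 6×56 / (6×35) = 1 − 336/210 ≈ -0.6000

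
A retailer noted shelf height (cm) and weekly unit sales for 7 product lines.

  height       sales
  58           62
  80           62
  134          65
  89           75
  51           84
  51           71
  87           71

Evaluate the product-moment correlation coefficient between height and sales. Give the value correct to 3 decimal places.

-0.341

n = 7, Σx = 550, Σy = 490, Σx² = 48412, Σy² = 34676, Σxy = 38023
nΣxy − ΣxΣy = 266161 − 269500 = -3339
nΣx² − (Σx)² = 338884 − 302500 = 36384; nΣy² − (Σy)² = 242732 − 240100 = 2632
r = -3339 / √(36384 × 2632) = -3339 / 9785.8412 ≈ -0.341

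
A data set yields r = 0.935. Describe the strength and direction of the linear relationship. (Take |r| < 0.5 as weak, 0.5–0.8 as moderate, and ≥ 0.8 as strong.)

r = 0.935 > 0 so the relationship is positive.
|r| = 0.935, which falls in the strong range.

strong positive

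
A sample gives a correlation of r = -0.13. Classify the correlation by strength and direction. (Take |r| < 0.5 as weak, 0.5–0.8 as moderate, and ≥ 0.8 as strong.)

r = -0.13 < 0 so the relationship is negative.
|r| = 0.13, which falls in the weak range.

weak negative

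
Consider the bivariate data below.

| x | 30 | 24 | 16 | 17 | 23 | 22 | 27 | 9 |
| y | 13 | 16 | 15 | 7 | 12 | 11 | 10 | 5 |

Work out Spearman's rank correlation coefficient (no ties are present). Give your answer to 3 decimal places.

Rank x: 8, 6, 2, 3, 5, 4, 7, 1
Rank y: 6, 8, 7, 2, 5, 4, 3, 1
d = rank(x) − rank(y): 2, -2, -5, 1, 0, 0, 4, 0; Σd² = 50
ρ = 1 − 6Σd² / [n(n²−1)] = 1 − 6×50 / (8×63) = 1 − 300/504 ≈ 0.405

0.405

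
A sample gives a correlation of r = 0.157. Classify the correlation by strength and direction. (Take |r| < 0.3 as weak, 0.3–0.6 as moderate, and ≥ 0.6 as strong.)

weak positive

r = 0.157 > 0 so the relationship is positive.
|r| = 0.157, which falls in the weak range.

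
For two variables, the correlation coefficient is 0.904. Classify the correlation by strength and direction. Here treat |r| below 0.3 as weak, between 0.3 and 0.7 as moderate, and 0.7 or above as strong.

r = 0.904 > 0 so the relationship is positive.
|r| = 0.904, which falls in the strong range.

strong positive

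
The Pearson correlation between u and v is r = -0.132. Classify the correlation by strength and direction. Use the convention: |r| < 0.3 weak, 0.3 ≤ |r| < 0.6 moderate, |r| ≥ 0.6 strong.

r = -0.132 < 0 so the relationship is negative.
|r| = 0.132, which falls in the weak range.

weak negative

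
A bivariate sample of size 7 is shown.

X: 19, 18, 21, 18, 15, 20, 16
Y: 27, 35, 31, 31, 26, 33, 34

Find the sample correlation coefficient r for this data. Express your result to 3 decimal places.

0.208

n = 7, ΣX = 127, ΣY = 217, ΣX² = 2331, ΣY² = 6797, ΣXY = 3946
nΣXY − ΣXΣY = 27622 − 27559 = 63
nΣX² − (ΣX)² = 16317 − 16129 = 188; nΣY² − (ΣY)² = 47579 − 47089 = 490
r = 63 / √(188 × 490) = 63 / 303.5128 ≈ 0.208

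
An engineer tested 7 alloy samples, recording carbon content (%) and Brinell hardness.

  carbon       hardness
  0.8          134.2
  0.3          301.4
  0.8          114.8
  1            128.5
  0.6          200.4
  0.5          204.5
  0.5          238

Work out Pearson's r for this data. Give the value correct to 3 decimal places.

-0.935

n = 7, Σx = 4.5, Σy = 1321.8, Σx² = 3.23, Σy² = 277167.3, Σxy = 759.61
nΣxy − ΣxΣy = 5317.27 − 5948.1 = -630.83
nΣx² − (Σx)² = 22.61 − 20.25 = 2.36; nΣy² − (Σy)² = 1940171.1 − 1747155.24 = 193015.86
r = -630.83 / √(2.36 × 193015.86) = -630.83 / 674.9203 ≈ -0.935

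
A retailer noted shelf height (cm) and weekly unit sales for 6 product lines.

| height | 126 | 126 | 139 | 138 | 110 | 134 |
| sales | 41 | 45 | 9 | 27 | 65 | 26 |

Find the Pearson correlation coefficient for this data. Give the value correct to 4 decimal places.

-0.9547

n = 6, Σx = 773, Σy = 213, Σx² = 100173, Σy² = 9417, Σxy = 26447
nΣxy − ΣxΣy = 158682 − 164649 = -5967
nΣx² − (Σx)² = 601038 − 597529 = 3509; nΣy² − (Σy)² = 56502 − 45369 = 11133
r = -5967 / √(3509 × 11133) = -5967 / 6250.2558 ≈ -0.9547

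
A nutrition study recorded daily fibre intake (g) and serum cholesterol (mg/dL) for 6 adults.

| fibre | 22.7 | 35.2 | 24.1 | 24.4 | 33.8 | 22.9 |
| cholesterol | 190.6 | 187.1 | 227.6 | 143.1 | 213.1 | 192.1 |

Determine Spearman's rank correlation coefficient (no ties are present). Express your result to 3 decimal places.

Rank fibre: 1, 6, 3, 4, 5, 2
Rank cholesterol: 3, 2, 6, 1, 5, 4
d = rank(fibre) − rank(cholesterol): -2, 4, -3, 3, 0, -2; Σd² = 42
ρ = 1 − 6Σd² / [n(n²−1)] = 1 − 6×42 / (6×35) = 1 − 252/210 ≈ -0.200

-0.200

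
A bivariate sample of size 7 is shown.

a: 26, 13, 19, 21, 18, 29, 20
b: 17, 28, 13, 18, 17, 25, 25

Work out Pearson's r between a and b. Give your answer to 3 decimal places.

-0.117

n = 7, Σa = 146, Σb = 143, Σa² = 3212, Σb² = 3105, Σab = 2962
nΣab − ΣaΣb = 20734 − 20878 = -144
nΣa² − (Σa)² = 22484 − 21316 = 1168; nΣb² − (Σb)² = 21735 − 20449 = 1286
r = -144 / √(1168 × 1286) = -144 / 1225.5807 ≈ -0.117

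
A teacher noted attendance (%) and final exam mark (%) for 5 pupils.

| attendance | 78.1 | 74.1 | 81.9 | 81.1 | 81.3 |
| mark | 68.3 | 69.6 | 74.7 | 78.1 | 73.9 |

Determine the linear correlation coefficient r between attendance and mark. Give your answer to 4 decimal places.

0.7465

n = 5, Σx = 396.5, Σy = 364.6, Σx² = 31484.93, Σy² = 26649.96, Σxy = 28951.5
nΣxy − ΣxΣy = 144757.5 − 144563.9 = 193.6
nΣx² − (Σx)² = 157424.65 − 157212.25 = 212.4; nΣy² − (Σy)² = 133249.8 − 132933.16 = 316.64
r = 193.6 / √(212.4 × 316.64) = 193.6 / 259.3344 ≈ 0.7465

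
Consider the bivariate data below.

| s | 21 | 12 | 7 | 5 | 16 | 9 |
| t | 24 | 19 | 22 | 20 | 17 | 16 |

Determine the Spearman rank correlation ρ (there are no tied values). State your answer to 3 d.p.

Rank s: 6, 4, 2, 1, 5, 3
Rank t: 6, 3, 5, 4, 2, 1
d = rank(s) − rank(t): 0, 1, -3, -3, 3, 2; Σd² = 32
ρ = 1 − 6Σd² / [n(n²−1)] = 1 − 6×32 / (6×35) = 1 − 192/210 ≈ 0.086

0.086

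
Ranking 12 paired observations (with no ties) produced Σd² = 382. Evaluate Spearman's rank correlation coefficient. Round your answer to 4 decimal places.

ρ = 1 − 6Σd² / [n(n²−1)] = 1 − 6×382 / (12×143)
  = 1 − 2292/1716 = 1 − 1.33566 ≈ -0.3357

-0.3357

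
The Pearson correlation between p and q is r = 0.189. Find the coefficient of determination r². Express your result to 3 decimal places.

r² = (0.189)² = 0.036

0.036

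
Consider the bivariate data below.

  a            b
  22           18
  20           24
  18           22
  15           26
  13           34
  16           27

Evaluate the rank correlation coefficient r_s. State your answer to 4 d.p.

-0.8857

Rank a: 6, 5, 4, 2, 1, 3
Rank b: 1, 3, 2, 4, 6, 5
d = rank(a) − rank(b): 5, 2, 2, -2, -5, -2; Σd² = 66
ρ = 1 − 6Σd² / [n(n²−1)] = 1 − 6×66 / (6×35) = 1 − 396/210 ≈ -0.8857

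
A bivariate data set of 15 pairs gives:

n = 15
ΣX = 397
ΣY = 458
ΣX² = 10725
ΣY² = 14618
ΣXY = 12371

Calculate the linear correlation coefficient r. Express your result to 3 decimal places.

r = (nΣXY − ΣXΣY) / √[(nΣX² − (ΣX)²)(nΣY² − (ΣY)²)]
Numerator: 15×12371 − 397×458 = 3739
Denominator: √[(160875 − 157609)(219270 − 209764)] = √[3266 × 9506] = 5571.9472
r = 3739 / 5571.9472 ≈ 0.671

0.671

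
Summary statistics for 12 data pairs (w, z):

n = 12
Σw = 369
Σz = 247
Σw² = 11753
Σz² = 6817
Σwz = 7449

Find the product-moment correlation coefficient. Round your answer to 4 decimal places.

-0.1743

r = (nΣwz − ΣwΣz) / √[(nΣw² − (Σw)²)(nΣz² − (Σz)²)]
Numerator: 12×7449 − 369×247 = -1755
Denominator: √[(141036 − 136161)(81804 − 61009)] = √[4875 × 20795] = 10068.5463
r = -1755 / 10068.5463 ≈ -0.1743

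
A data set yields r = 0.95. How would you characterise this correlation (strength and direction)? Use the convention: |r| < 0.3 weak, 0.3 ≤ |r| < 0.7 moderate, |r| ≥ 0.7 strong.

r = 0.95 > 0 so the relationship is positive.
|r| = 0.95, which falls in the strong range.

strong positive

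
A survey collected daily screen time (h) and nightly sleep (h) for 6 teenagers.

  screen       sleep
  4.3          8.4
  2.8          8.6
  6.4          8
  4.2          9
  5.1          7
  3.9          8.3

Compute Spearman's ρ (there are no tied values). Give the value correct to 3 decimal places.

-0.657

Rank screen: 4, 1, 6, 3, 5, 2
Rank sleep: 4, 5, 2, 6, 1, 3
d = rank(screen) − rank(sleep): 0, -4, 4, -3, 4, -1; Σd² = 58
ρ = 1 − 6Σd² / [n(n²−1)] = 1 − 6×58 / (6×35) = 1 − 348/210 ≈ -0.657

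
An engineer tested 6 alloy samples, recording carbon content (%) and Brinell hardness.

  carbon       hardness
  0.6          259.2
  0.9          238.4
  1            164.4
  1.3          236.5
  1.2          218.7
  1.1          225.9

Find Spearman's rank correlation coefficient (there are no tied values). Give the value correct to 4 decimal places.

Rank carbon: 1, 2, 3, 6, 5, 4
Rank hardness: 6, 5, 1, 4, 2, 3
d = rank(carbon) − rank(hardness): -5, -3, 2, 2, 3, 1; Σd² = 52
ρ = 1 − 6Σd² / [n(n²−1)] = 1 − 6×52 / (6×35) = 1 − 312/210 ≈ -0.4857

-0.4857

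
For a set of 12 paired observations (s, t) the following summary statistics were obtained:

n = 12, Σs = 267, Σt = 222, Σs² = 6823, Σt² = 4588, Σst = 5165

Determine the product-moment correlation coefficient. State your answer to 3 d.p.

0.346

r = (nΣst − ΣsΣt) / √[(nΣs² − (Σs)²)(nΣt² − (Σt)²)]
Numerator: 12×5165 − 267×222 = 2706
Denominator: √[(81876 − 71289)(55056 − 49284)] = √[10587 × 5772] = 7817.1711
r = 2706 / 7817.1711 ≈ 0.346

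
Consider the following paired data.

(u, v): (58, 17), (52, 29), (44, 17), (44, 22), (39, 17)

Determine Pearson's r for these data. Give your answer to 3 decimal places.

n = 5, Σu = 237, Σv = 102, Σu² = 11461, Σv² = 2192, Σuv = 4873
nΣuv − ΣuΣv = 24365 − 24174 = 191
nΣu² − (Σu)² = 57305 − 56169 = 1136; nΣv² − (Σv)² = 10960 − 10404 = 556
r = 191 / √(1136 × 556) = 191 / 794.7427 ≈ 0.240

0.240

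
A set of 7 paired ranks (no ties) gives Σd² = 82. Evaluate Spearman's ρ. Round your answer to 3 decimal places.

-0.464

ρ = 1 − 6Σd² / [n(n²−1)] = 1 − 6×82 / (7×48)
  = 1 − 492/336 = 1 − 1.4643 ≈ -0.464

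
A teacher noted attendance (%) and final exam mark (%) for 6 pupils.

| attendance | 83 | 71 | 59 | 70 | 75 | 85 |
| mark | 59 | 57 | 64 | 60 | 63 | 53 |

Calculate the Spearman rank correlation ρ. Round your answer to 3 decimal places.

-0.714

Rank attendance: 5, 3, 1, 2, 4, 6
Rank mark: 3, 2, 6, 4, 5, 1
d = rank(attendance) − rank(mark): 2, 1, -5, -2, -1, 5; Σd² = 60
ρ = 1 − 6Σd² / [n(n²−1)] = 1 − 6×60 / (6×35) = 1 − 360/210 ≈ -0.714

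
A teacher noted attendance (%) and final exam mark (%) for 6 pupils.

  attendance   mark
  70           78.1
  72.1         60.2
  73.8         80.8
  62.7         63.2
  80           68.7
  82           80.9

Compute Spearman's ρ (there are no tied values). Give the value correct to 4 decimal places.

0.6000

Rank attendance: 2, 3, 4, 1, 5, 6
Rank mark: 4, 1, 5, 2, 3, 6
d = rank(attendance) − rank(mark): -2, 2, -1, -1, 2, 0; Σd² = 14
ρ = 1 − 6Σd² / [n(n²−1)] = 1 − 6×14 / (6×35) = 1 − 84/210 ≈ 0.6000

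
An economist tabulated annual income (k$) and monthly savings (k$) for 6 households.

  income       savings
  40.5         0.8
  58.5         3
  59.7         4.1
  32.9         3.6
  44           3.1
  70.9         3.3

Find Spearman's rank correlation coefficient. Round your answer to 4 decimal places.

0.2571

Rank income: 2, 4, 5, 1, 3, 6
Rank savings: 1, 2, 6, 5, 3, 4
d = rank(income) − rank(savings): 1, 2, -1, -4, 0, 2; Σd² = 26
ρ = 1 − 6Σd² / [n(n²−1)] = 1 − 6×26 / (6×35) = 1 − 156/210 ≈ 0.2571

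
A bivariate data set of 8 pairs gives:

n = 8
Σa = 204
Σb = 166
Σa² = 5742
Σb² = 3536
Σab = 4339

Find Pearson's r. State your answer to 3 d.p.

r = (nΣab − ΣaΣb) / √[(nΣa² − (Σa)²)(nΣb² − (Σb)²)]
Numerator: 8×4339 − 204×166 = 848
Denominator: √[(45936 − 41616)(28288 − 27556)] = √[4320 × 732] = 1778.2688
r = 848 / 1778.2688 ≈ 0.477

0.477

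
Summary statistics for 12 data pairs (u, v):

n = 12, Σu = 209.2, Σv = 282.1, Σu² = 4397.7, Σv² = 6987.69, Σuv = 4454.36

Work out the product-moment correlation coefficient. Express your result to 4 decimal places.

-0.8968

r = (nΣuv − ΣuΣv) / √[(nΣu² − (Σu)²)(nΣv² − (Σv)²)]
Numerator: 12×4454.36 − 209.2×282.1 = -5563
Denominator: √[(52772.4 − 43764.64)(83852.28 − 79580.41)] = √[9007.76 × 4271.87] = 6203.2233
r = -5563 / 6203.2233 ≈ -0.8968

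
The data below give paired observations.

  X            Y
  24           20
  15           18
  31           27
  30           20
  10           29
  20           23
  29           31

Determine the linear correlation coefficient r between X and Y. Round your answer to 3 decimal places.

n = 7, ΣX = 159, ΣY = 168, ΣX² = 4003, ΣY² = 4184, ΣXY = 3836
nΣXY − ΣXΣY = 26852 − 26712 = 140
nΣX² − (ΣX)² = 28021 − 25281 = 2740; nΣY² − (ΣY)² = 29288 − 28224 = 1064
r = 140 / √(2740 × 1064) = 140 / 1707.4425 ≈ 0.082

0.082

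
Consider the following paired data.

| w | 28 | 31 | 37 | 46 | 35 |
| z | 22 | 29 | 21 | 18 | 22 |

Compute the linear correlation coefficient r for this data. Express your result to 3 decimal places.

n = 5, Σw = 177, Σz = 112, Σw² = 6455, Σz² = 2574, Σwz = 3890
nΣwz − ΣwΣz = 19450 − 19824 = -374
nΣw² − (Σw)² = 32275 − 31329 = 946; nΣz² − (Σz)² = 12870 − 12544 = 326
r = -374 / √(946 × 326) = -374 / 555.3341 ≈ -0.673

-0.673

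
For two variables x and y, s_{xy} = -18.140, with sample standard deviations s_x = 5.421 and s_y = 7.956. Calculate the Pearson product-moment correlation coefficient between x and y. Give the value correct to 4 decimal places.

r = Cov(x,y) / (s_x · s_y) = -18.140 / (5.421 × 7.956)
  = -18.140 / 43.1295 ≈ -0.4206

-0.4206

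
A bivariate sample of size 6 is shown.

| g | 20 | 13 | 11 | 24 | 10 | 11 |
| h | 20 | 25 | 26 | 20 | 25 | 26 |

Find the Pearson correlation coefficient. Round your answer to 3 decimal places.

-0.955

n = 6, Σg = 89, Σh = 142, Σg² = 1487, Σh² = 3402, Σgh = 2027
nΣgh − ΣgΣh = 12162 − 12638 = -476
nΣg² − (Σg)² = 8922 − 7921 = 1001; nΣh² − (Σh)² = 20412 − 20164 = 248
r = -476 / √(1001 × 248) = -476 / 498.2449 ≈ -0.955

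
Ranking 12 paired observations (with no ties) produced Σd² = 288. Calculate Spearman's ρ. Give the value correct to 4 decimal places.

-0.0070

ρ = 1 − 6Σd² / [n(n²−1)] = 1 − 6×288 / (12×143)
  = 1 − 1728/1716 = 1 − 1.00699 ≈ -0.0070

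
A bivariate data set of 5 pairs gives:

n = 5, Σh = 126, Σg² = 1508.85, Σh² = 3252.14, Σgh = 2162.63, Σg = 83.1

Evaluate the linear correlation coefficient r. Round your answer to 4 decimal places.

0.6911

r = (nΣgh − ΣgΣh) / √[(nΣg² − (Σg)²)(nΣh² − (Σh)²)]
Numerator: 5×2162.63 − 83.1×126 = 342.55
Denominator: √[(7544.25 − 6905.61)(16260.7 − 15876)] = √[638.64 × 384.7] = 495.6660
r = 342.55 / 495.6660 ≈ 0.6911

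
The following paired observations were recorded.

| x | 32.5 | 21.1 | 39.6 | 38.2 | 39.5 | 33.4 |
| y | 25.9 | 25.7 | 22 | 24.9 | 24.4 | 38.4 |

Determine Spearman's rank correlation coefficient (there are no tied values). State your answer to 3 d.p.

-0.771

Rank x: 2, 1, 6, 4, 5, 3
Rank y: 5, 4, 1, 3, 2, 6
d = rank(x) − rank(y): -3, -3, 5, 1, 3, -3; Σd² = 62
ρ = 1 − 6Σd² / [n(n²−1)] = 1 − 6×62 / (6×35) = 1 − 372/210 ≈ -0.771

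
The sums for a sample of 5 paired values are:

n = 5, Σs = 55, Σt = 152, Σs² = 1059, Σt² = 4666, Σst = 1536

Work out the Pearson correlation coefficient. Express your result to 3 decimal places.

-0.949

r = (nΣst − ΣsΣt) / √[(nΣs² − (Σs)²)(nΣt² − (Σt)²)]
Numerator: 5×1536 − 55×152 = -680
Denominator: √[(5295 − 3025)(23330 − 23104)] = √[2270 × 226] = 716.2541
r = -680 / 716.2541 ≈ -0.949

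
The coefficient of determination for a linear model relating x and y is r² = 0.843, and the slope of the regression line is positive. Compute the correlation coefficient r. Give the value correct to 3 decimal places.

0.918

|r| = √0.843 = 0.918
The association is positive, so r = 0.918.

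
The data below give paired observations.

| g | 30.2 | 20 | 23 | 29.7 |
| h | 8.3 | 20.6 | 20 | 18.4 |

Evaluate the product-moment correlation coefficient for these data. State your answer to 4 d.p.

-0.7146

n = 4, Σg = 102.9, Σh = 67.3, Σg² = 2723.13, Σh² = 1231.81, Σgh = 1669.14
nΣgh − ΣgΣh = 6676.56 − 6925.17 = -248.61
nΣg² − (Σg)² = 10892.52 − 10588.41 = 304.11; nΣh² − (Σh)² = 4927.24 − 4529.29 = 397.95
r = -248.61 / √(304.11 × 397.95) = -248.61 / 347.8801 ≈ -0.7146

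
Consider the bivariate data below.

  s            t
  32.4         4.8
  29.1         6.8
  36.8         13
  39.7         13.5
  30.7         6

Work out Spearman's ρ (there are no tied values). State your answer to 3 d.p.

Rank s: 3, 1, 4, 5, 2
Rank t: 1, 3, 4, 5, 2
d = rank(s) − rank(t): 2, -2, 0, 0, 0; Σd² = 8
ρ = 1 − 6Σd² / [n(n²−1)] = 1 − 6×8 / (5×24) = 1 − 48/120 ≈ 0.600

0.600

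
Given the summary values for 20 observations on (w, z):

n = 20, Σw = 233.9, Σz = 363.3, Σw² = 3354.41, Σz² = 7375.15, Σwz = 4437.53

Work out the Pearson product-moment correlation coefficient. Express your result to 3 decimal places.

0.272

r = (nΣwz − ΣwΣz) / √[(nΣw² − (Σw)²)(nΣz² − (Σz)²)]
Numerator: 20×4437.53 − 233.9×363.3 = 3774.73
Denominator: √[(67088.2 − 54709.21)(147503 − 131986.89)] = √[12378.99 × 15516.11] = 13859.0682
r = 3774.73 / 13859.0682 ≈ 0.272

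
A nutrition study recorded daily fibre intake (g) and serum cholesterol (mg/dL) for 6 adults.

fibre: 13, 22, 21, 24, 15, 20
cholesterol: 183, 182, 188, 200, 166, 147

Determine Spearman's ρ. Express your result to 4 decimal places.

Rank fibre: 1, 5, 4, 6, 2, 3
Rank cholesterol: 4, 3, 5, 6, 2, 1
d = rank(fibre) − rank(cholesterol): -3, 2, -1, 0, 0, 2; Σd² = 18
ρ = 1 − 6Σd² / [n(n²−1)] = 1 − 6×18 / (6×35) = 1 − 108/210 ≈ 0.4857

0.4857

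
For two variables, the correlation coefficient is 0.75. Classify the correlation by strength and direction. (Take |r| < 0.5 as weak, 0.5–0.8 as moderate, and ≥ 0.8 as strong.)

r = 0.75 > 0 so the relationship is positive.
|r| = 0.75, which falls in the moderate range.

moderate positive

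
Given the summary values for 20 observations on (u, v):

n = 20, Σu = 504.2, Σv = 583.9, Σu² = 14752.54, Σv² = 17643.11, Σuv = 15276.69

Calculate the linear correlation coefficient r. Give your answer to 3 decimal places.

r = (nΣuv − ΣuΣv) / √[(nΣu² − (Σu)²)(nΣv² − (Σv)²)]
Numerator: 20×15276.69 − 504.2×583.9 = 11131.42
Denominator: √[(295050.8 − 254217.64)(352862.2 − 340939.21)] = √[40833.16 × 11922.99] = 22064.7538
r = 11131.42 / 22064.7538 ≈ 0.504

0.504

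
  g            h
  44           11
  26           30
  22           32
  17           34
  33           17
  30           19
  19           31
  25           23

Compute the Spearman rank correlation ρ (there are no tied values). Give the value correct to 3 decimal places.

-0.952

Rank g: 8, 5, 3, 1, 7, 6, 2, 4
Rank h: 1, 5, 7, 8, 2, 3, 6, 4
d = rank(g) − rank(h): 7, 0, -4, -7, 5, 3, -4, 0; Σd² = 164
ρ = 1 − 6Σd² / [n(n²−1)] = 1 − 6×164 / (8×63) = 1 − 984/504 ≈ -0.952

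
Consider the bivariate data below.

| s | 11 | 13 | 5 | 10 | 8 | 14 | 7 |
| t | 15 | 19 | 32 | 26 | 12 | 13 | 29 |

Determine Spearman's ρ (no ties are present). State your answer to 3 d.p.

Rank s: 5, 6, 1, 4, 3, 7, 2
Rank t: 3, 4, 7, 5, 1, 2, 6
d = rank(s) − rank(t): 2, 2, -6, -1, 2, 5, -4; Σd² = 90
ρ = 1 − 6Σd² / [n(n²−1)] = 1 − 6×90 / (7×48) = 1 − 540/336 ≈ -0.607

-0.607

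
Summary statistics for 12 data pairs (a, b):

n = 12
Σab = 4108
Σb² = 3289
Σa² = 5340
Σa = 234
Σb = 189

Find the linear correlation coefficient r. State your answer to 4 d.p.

r = (nΣab − ΣaΣb) / √[(nΣa² − (Σa)²)(nΣb² − (Σb)²)]
Numerator: 12×4108 − 234×189 = 5070
Denominator: √[(64080 − 54756)(39468 − 35721)] = √[9324 × 3747] = 5910.7553
r = 5070 / 5910.7553 ≈ 0.8578

0.8578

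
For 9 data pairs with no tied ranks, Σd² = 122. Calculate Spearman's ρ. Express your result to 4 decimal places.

ρ = 1 − 6Σd² / [n(n²−1)] = 1 − 6×122 / (9×80)
  = 1 − 732/720 = 1 − 1.01667 ≈ -0.0167

-0.0167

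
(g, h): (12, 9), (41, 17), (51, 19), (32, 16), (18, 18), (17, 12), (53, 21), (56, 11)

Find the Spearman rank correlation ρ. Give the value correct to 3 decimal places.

0.429

Rank g: 1, 5, 6, 4, 3, 2, 7, 8
Rank h: 1, 5, 7, 4, 6, 3, 8, 2
d = rank(g) − rank(h): 0, 0, -1, 0, -3, -1, -1, 6; Σd² = 48
ρ = 1 − 6Σd² / [n(n²−1)] = 1 − 6×48 / (8×63) = 1 − 288/504 ≈ 0.429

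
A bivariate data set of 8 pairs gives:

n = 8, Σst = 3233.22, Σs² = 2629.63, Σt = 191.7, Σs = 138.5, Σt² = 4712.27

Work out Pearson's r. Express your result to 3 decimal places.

r = (nΣst − ΣsΣt) / √[(nΣs² − (Σs)²)(nΣt² − (Σt)²)]
Numerator: 8×3233.22 − 138.5×191.7 = -684.69
Denominator: √[(21037.04 − 19182.25)(37698.16 − 36748.89)] = √[1854.79 × 949.27] = 1326.9124
r = -684.69 / 1326.9124 ≈ -0.516

-0.516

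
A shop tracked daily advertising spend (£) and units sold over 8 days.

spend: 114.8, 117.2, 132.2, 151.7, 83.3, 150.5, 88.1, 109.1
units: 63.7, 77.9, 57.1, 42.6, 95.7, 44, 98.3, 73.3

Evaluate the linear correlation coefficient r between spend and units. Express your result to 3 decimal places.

n = 8, Σx = 946.9, Σy = 552.6, Σx² = 116658.17, Σy² = 41331.54, Σxy = 61704.75
nΣxy − ΣxΣy = 493638 − 523256.94 = -29618.94
nΣx² − (Σx)² = 933265.36 − 896619.61 = 36645.75; nΣy² − (Σy)² = 330652.32 − 305366.76 = 25285.56
r = -29618.94 / √(36645.75 × 25285.56) = -29618.94 / 30440.2416 ≈ -0.973

-0.973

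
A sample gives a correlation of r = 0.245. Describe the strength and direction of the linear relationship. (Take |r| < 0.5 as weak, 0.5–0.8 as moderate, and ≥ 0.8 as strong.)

weak positive

r = 0.245 > 0 so the relationship is positive.
|r| = 0.245, which falls in the weak range.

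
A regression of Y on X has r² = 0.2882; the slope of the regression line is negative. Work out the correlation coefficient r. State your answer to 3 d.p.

-0.537

|r| = √0.2882 = 0.537
The association is negative, so r = −0.537.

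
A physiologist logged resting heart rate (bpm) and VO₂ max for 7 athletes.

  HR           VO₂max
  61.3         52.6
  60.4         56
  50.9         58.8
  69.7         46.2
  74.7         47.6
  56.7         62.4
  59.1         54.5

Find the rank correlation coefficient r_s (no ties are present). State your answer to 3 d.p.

Rank HR: 5, 4, 1, 6, 7, 2, 3
Rank VO₂max: 3, 5, 6, 1, 2, 7, 4
d = rank(HR) − rank(VO₂max): 2, -1, -5, 5, 5, -5, -1; Σd² = 106
ρ = 1 − 6Σd² / [n(n²−1)] = 1 − 6×106 / (7×48) = 1 − 636/336 ≈ -0.893

-0.893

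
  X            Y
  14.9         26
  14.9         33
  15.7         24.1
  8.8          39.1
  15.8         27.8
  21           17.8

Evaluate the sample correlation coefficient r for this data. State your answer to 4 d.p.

-0.9309

n = 6, ΣX = 91.1, ΣY = 167.8, ΣX² = 1458.59, ΣY² = 4964.3, ΣXY = 2414.59
nΣXY − ΣXΣY = 14487.54 − 15286.58 = -799.04
nΣX² − (ΣX)² = 8751.54 − 8299.21 = 452.33; nΣY² − (ΣY)² = 29785.8 − 28156.84 = 1628.96
r = -799.04 / √(452.33 × 1628.96) = -799.04 / 858.3866 ≈ -0.9309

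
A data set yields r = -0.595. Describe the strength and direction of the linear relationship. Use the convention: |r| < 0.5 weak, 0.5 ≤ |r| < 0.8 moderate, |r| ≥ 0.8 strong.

moderate negative

r = -0.595 < 0 so the relationship is negative.
|r| = 0.595, which falls in the moderate range.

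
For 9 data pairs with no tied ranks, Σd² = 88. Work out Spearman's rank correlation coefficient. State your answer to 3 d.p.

ρ = 1 − 6Σd² / [n(n²−1)] = 1 − 6×88 / (9×80)
  = 1 − 528/720 = 1 − 0.7333 ≈ 0.267

0.267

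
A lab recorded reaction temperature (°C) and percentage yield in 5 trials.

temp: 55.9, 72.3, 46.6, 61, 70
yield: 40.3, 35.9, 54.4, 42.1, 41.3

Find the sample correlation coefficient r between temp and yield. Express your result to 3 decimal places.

n = 5, Σx = 305.8, Σy = 214, Σx² = 19144.66, Σy² = 9350.36, Σxy = 12842.48
nΣxy − ΣxΣy = 64212.4 − 65441.2 = -1228.8
nΣx² − (Σx)² = 95723.3 − 93513.64 = 2209.66; nΣy² − (Σy)² = 46751.8 − 45796 = 955.8
r = -1228.8 / √(2209.66 × 955.8) = -1228.8 / 1453.2698 ≈ -0.846

-0.846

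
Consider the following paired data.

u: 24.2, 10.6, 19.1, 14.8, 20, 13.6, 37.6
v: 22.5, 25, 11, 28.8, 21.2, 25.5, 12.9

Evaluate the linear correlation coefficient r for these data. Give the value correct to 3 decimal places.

n = 7, Σu = 139.9, Σv = 146.9, Σu² = 3280.57, Σv² = 3347.79, Σuv = 2701.68
nΣuv − ΣuΣv = 18911.76 − 20551.31 = -1639.55
nΣu² − (Σu)² = 22963.99 − 19572.01 = 3391.98; nΣv² − (Σv)² = 23434.53 − 21579.61 = 1854.92
r = -1639.55 / √(3391.98 × 1854.92) = -1639.55 / 2508.3563 ≈ -0.654

-0.654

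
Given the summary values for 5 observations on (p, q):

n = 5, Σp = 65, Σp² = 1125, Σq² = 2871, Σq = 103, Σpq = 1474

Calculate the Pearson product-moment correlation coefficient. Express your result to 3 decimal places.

r = (nΣpq − ΣpΣq) / √[(nΣp² − (Σp)²)(nΣq² − (Σq)²)]
Numerator: 5×1474 − 65×103 = 675
Denominator: √[(5625 − 4225)(14355 − 10609)] = √[1400 × 3746] = 2290.0655
r = 675 / 2290.0655 ≈ 0.295

0.295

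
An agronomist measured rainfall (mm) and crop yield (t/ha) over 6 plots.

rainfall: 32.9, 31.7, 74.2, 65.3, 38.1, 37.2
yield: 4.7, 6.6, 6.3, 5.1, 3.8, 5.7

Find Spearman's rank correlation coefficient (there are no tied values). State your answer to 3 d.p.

-0.143

Rank rainfall: 2, 1, 6, 5, 4, 3
Rank yield: 2, 6, 5, 3, 1, 4
d = rank(rainfall) − rank(yield): 0, -5, 1, 2, 3, -1; Σd² = 40
ρ = 1 − 6Σd² / [n(n²−1)] = 1 − 6×40 / (6×35) = 1 − 240/210 ≈ -0.143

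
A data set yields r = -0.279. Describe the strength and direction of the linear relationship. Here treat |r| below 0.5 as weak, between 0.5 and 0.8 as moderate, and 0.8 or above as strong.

weak negative

r = -0.279 < 0 so the relationship is negative.
|r| = 0.279, which falls in the weak range.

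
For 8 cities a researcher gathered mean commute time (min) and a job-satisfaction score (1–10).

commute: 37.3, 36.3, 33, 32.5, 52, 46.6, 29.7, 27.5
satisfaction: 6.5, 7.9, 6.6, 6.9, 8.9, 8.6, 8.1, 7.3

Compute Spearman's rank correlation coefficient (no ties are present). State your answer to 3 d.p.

Rank commute: 6, 5, 4, 3, 8, 7, 2, 1
Rank satisfaction: 1, 5, 2, 3, 8, 7, 6, 4
d = rank(commute) − rank(satisfaction): 5, 0, 2, 0, 0, 0, -4, -3; Σd² = 54
ρ = 1 − 6Σd² / [n(n²−1)] = 1 − 6×54 / (8×63) = 1 − 324/504 ≈ 0.357

0.357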